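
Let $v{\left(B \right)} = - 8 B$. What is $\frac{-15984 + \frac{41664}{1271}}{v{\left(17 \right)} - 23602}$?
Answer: $\frac{327000}{486629} \approx 0.67197$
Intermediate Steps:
$\frac{-15984 + \frac{41664}{1271}}{v{\left(17 \right)} - 23602} = \frac{-15984 + \frac{41664}{1271}}{\left(-8\right) 17 - 23602} = \frac{-15984 + 41664 \cdot \frac{1}{1271}}{-136 - 23602} = \frac{-15984 + \frac{1344}{41}}{-23738} = \left(- \frac{654000}{41}\right) \left(- \frac{1}{23738}\right) = \frac{327000}{486629}$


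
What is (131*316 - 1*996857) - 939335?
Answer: -1894796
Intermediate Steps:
(131*316 - 1*996857) - 939335 = (41396 - 996857) - 939335 = -955461 - 939335 = -1894796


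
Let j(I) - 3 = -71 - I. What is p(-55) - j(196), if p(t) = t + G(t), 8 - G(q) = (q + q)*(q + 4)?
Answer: -5393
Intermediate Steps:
G(q) = 8 - 2*q*(4 + q) (G(q) = 8 - (q + q)*(q + 4) = 8 - 2*q*(4 + q))
j(I) = -68 - I (j(I) = 3 + (-71 - I) = -68 - I)
p(t) = 8 - 7*t - 2*t**2 (p(t) = t + (8 - 8*t - 2*t**2) = 8 - 7*t - 2*t**2)
p(-55) - j(196) = (8 - 7*(-55) - 2*(-55)**2) - (-68 - 1*196) = (8 + 385 - 2*3025) - (-68 - 196) = (8 + 385 - 6050) - 1*(-264) = -5657 + 264 = -5393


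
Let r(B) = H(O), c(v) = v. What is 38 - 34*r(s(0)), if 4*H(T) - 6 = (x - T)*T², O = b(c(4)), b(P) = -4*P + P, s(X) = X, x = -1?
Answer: -13477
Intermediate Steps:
b(P) = -3*P
O = -12 (O = -3*4 = -12)
H(T) = 3/2 + T²*(-1 - T)/4 (H(T) = 3/2 + ((-1 - T)*T²)/4 = 3/2 + (T²*(-1 - T))/4 = 3/2 + T²*(-1 - T)/4)
r(B) = 795/2 (r(B) = 3/2 - ¼*(-12)² - ¼*(-12)³ = 3/2 - ¼*144 - ¼*(-1728) = 3/2 - 36 + 432 = 795/2)
38 - 34*r(s(0)) = 38 - 34*795/2 = 38 - 13515 = -13477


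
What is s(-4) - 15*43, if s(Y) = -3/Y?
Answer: -2577/4 ≈ -644.25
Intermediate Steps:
s(-4) - 15*43 = -3/(-4) - 15*43 = -3*(-¼) - 645 = ¾ - 645 = -2577/4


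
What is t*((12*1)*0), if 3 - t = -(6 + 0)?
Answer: 0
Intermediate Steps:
t = 9 (t = 3 - (-1)*(6 + 0) = 3 - (-1)*6 = 3 - 1*(-6) = 3 + 6 = 9)
t*((12*1)*0) = 9*((12*1)*0) = 9*(12*0) = 9*0 = 0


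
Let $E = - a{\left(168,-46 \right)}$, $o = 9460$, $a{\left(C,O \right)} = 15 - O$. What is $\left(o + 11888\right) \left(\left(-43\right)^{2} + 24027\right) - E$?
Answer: $552400909$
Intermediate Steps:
$E = -61$ ($E = - (15 - -46) = - (15 + 46) = \left(-1\right) 61 = -61$)
$\left(o + 11888\right) \left(\left(-43\right)^{2} + 24027\right) - E = \left(9460 + 11888\right) \left(\left(-43\right)^{2} + 24027\right) - -61 = 21348 \left(1849 + 24027\right) + 61 = 21348 \cdot 25876 + 61 = 552400848 + 61 = 552400909$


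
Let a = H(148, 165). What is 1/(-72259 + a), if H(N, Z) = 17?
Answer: -1/72242 ≈ -1.3842e-5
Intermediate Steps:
a = 17
1/(-72259 + a) = 1/(-72259 + 17) = 1/(-72242) = -1/72242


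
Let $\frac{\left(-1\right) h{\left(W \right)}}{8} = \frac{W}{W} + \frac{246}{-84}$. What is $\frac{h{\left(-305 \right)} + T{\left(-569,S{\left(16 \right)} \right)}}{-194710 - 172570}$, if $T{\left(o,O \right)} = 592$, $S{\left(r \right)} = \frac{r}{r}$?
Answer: $- \frac{1063}{642740} \approx -0.0016539$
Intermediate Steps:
$S{\left(r \right)} = 1$
$h{\left(W \right)} = \frac{108}{7}$ ($h{\left(W \right)} = - 8 \left(\frac{W}{W} + \frac{246}{-84}\right) = - 8 \left(1 + 246 \left(- \frac{1}{84}\right)\right) = - 8 \left(1 - \frac{41}{14}\right) = \left(-8\right) \left(- \frac{27}{14}\right) = \frac{108}{7}$)
$\frac{h{\left(-305 \right)} + T{\left(-569,S{\left(16 \right)} \right)}}{-194710 - 172570} = \frac{\frac{108}{7} + 592}{-194710 - 172570} = \frac{4252}{7 \left(-367280\right)} = \frac{4252}{7} \left(- \frac{1}{367280}\right) = - \frac{1063}{642740}$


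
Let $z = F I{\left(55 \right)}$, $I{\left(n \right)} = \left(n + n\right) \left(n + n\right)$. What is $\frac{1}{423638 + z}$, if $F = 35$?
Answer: $\frac{1}{847138} \approx 1.1804 \cdot 10^{-6}$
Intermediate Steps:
$I{\left(n \right)} = 4 n^{2}$ ($I{\left(n \right)} = 2 n 2 n = 4 n^{2}$)
$z = 423500$ ($z = 35 \cdot 4 \cdot 55^{2} = 35 \cdot 4 \cdot 3025 = 35 \cdot 12100 = 423500$)
$\frac{1}{423638 + z} = \frac{1}{423638 + 423500} = \frac{1}{847138}$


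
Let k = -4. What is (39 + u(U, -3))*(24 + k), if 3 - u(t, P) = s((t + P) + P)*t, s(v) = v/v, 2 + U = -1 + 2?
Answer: 860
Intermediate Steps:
U = -1 (U = -2 + (-1 + 2) = -2 + 1 = -1)
s(v) = 1
u(t, P) = 3 - t
(39 + u(U, -3))*(24 + k) = (39 + (3 - 1*(-1)))*(24 - 4) = (39 + (3 + 1))*20 = (39 + 4)*20 = 43*20 = 860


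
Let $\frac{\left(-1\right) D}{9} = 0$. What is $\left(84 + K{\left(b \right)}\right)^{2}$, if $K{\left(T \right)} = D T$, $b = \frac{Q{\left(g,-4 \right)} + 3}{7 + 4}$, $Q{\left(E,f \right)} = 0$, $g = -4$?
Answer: $7056$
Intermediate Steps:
$D = 0$ ($D = \left(-9\right) 0 = 0$)
$b = \frac{3}{11}$ ($b = \frac{0 + 3}{7 + 4} = \frac{3}{11} \approx 0.27273$)
$K{\left(T \right)} = 0$ ($K{\left(T \right)} = 0 T = 0$)
$\left(84 + K{\left(b \right)}\right)^{2} = \left(84 + 0\right)^{2} = 84^{2} = 7056$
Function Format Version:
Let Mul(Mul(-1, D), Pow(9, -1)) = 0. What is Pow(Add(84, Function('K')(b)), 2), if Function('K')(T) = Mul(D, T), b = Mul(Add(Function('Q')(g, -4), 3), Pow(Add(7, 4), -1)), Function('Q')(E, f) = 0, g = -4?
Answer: 7056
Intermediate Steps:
D = 0 (D = Mul(-9, 0) = 0)
b = Rational(3, 11) (b = Mul(Add(0, 3), Pow(Add(7, 4), -1)) = Mul(3, Pow(11, -1)) = Mul(3, Rational(1, 11)) = Rational(3, 11) ≈ 0.27273)
Function('K')(T) = 0 (Function('K')(T) = Mul(0, T) = 0)
Pow(Add(84, Function('K')(b)), 2) = Pow(Add(84, 0), 2) = Pow(84, 2) = 7056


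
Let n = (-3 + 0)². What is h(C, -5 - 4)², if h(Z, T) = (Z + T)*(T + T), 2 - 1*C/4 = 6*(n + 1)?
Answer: 18818244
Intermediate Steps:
n = 9 (n = (-3)² = 9)
C = -232 (C = 8 - 24*(9 + 1) = 8 - 24*10 = 8 - 4*60 = 8 - 240 = -232)
h(Z, T) = 2*T*(T + Z) (h(Z, T) = (T + Z)*(2*T) = 2*T*(T + Z))
h(C, -5 - 4)² = (2*(-5 - 4)*((-5 - 4) - 232))² = (2*(-9)*(-9 - 232))² = (2*(-9)*(-241))² = 4338² = 18818244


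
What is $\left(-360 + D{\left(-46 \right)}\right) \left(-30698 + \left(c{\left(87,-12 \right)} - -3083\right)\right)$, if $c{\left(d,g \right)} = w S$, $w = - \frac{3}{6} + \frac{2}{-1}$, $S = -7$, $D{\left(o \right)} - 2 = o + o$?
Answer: $12418875$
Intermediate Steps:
$D{\left(o \right)} = 2 + 2 o$ ($D{\left(o \right)} = 2 + \left(o + o\right) = 2 + 2 o$)
$w = - \frac{5}{2}$ ($w = \left(-3\right) \frac{1}{6} + 2 \left(-1\right) = - \frac{1}{2} - 2 = - \frac{5}{2} \approx -2.5$)
$c{\left(d,g \right)} = \frac{35}{2}$ ($c{\left(d,g \right)} = \left(- \frac{5}{2}\right) \left(-7\right) = \frac{35}{2}$)
$\left(-360 + D{\left(-46 \right)}\right) \left(-30698 + \left(c{\left(87,-12 \right)} - -3083\right)\right) = \left(-360 + \left(2 + 2 \left(-46\right)\right)\right) \left(-30698 + \left(\frac{35}{2} - -3083\right)\right) = \left(-360 + \left(2 - 92\right)\right) \left(-30698 + \left(\frac{35}{2} + 3083\right)\right) = \left(-360 - 90\right) \left(-30698 + \frac{6201}{2}\right) = \left(-450\right) \left(- \frac{55195}{2}\right) = 12418875$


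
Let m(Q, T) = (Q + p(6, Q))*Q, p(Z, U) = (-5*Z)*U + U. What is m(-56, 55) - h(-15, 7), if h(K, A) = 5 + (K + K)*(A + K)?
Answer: -88053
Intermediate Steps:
p(Z, U) = U - 5*U*Z (p(Z, U) = -5*U*Z + U = U - 5*U*Z)
m(Q, T) = -28*Q² (m(Q, T) = (Q + Q*(1 - 5*6))*Q = (Q + Q*(1 - 30))*Q = (Q + Q*(-29))*Q = (Q - 29*Q)*Q = (-28*Q)*Q = -28*Q²)
h(K, A) = 5 + 2*K*(A + K) (h(K, A) = 5 + (2*K)*(A + K) = 5 + 2*K*(A + K))
m(-56, 55) - h(-15, 7) = -28*(-56)² - (5 + 2*(-15)² + 2*7*(-15)) = -28*3136 - (5 + 2*225 - 210) = -87808 - (5 + 450 - 210) = -87808 - 1*245 = -87808 - 245 = -88053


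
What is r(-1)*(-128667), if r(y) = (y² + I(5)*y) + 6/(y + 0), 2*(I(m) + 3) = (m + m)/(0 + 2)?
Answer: 1158003/2 ≈ 5.7900e+5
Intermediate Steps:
I(m) = -3 + m/2 (I(m) = -3 + ((m + m)/(0 + 2))/2 = -3 + ((2*m)/2)/2 = -3 + ((2*m)*(½))/2 = -3 + m/2)
r(y) = y² + 6/y - y/2 (r(y) = (y² + (-3 + (½)*5)*y) + 6/(y + 0) = (y² + (-3 + 5/2)*y) + 6/y = (y² - y/2) + 6/y = y² + 6/y - y/2)
r(-1)*(-128667) = ((-1)² + 6/(-1) - ½*(-1))*(-128667) = (1 + 6*(-1) + ½)*(-128667) = (1 - 6 + ½)*(-128667) = -9/2*(-128667) = 1158003/2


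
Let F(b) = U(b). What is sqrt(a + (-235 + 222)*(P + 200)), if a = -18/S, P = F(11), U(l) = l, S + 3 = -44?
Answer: I*sqrt(6058441)/47 ≈ 52.37*I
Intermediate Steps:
S = -47 (S = -3 - 44 = -47)
F(b) = b
P = 11
a = 18/47 (a = -18/(-47) = -18*(-1/47) = 18/47 ≈ 0.38298)
sqrt(a + (-235 + 222)*(P + 200)) = sqrt(18/47 + (-235 + 222)*(11 + 200)) = sqrt(18/47 - 13*211) = sqrt(18/47 - 2743) = sqrt(-128903/47) = I*sqrt(6058441)/47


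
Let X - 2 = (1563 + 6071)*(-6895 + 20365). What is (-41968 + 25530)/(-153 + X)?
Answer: -16438/102829829 ≈ -0.00015986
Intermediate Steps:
X = 102829982 (X = 2 + (1563 + 6071)*(-6895 + 20365) = 2 + 7634*13470 = 2 + 102829980 = 102829982)
(-41968 + 25530)/(-153 + X) = (-41968 + 25530)/(-153 + 102829982) = -16438/102829829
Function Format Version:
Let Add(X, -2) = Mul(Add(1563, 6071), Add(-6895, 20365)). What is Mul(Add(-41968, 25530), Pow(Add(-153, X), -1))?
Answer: Rational(-16438, 102829829) ≈ -0.00015986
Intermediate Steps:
X = 102829982 (X = Add(2, Mul(Add(1563, 6071), Add(-6895, 20365))) = Add(2, Mul(7634, 13470)) = Add(2, 102829980) = 102829982)
Mul(Add(-41968, 25530), Pow(Add(-153, X), -1)) = Mul(Add(-41968, 25530), Pow(Add(-153, 102829982), -1)) = Mul(-16438, Pow(102829829, -1)) = Mul(-16438, Rational(1, 102829829)) = Rational(-16438, 102829829)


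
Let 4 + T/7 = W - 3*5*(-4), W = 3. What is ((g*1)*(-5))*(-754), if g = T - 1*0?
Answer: 1557010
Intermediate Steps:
T = 413 (T = -28 + 7*(3 - 3*5*(-4)) = -28 + 7*(3 - 15*(-4)) = -28 + 7*(3 + 60) = -28 + 7*63 = -28 + 441 = 413)
g = 413 (g = 413 - 1*0 = 413 + 0 = 413)
((g*1)*(-5))*(-754) = ((413*1)*(-5))*(-754) = (413*(-5))*(-754) = -2065*(-754) = 1557010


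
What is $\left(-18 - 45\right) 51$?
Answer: $-3213$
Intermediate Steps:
$\left(-18 - 45\right) 51 = \left(-63\right) 51 = -3213$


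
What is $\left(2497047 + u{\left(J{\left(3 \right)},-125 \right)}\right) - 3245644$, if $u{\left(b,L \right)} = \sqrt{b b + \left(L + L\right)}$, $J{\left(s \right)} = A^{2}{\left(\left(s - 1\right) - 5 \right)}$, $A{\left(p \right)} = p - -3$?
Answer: $-748597 + 5 i \sqrt{10} \approx -7.486 \cdot 10^{5} + 15.811 i$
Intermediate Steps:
$A{\left(p \right)} = 3 + p$ ($A{\left(p \right)} = p + 3 = 3 + p$)
$J{\left(s \right)} = \left(-3 + s\right)^{2}$ ($J{\left(s \right)} = \left(3 + \left(\left(s - 1\right) - 5\right)\right)^{2} = \left(3 + \left(\left(-1 + s\right) - 5\right)\right)^{2} = \left(3 + \left(-6 + s\right)\right)^{2} = \left(-3 + s\right)^{2}$)
$u{\left(b,L \right)} = \sqrt{b^{2} + 2 L}$
$\left(2497047 + u{\left(J{\left(3 \right)},-125 \right)}\right) - 3245644 = \left(2497047 + \sqrt{\left(\left(-3 + 3\right)^{2}\right)^{2} + 2 \left(-125\right)}\right) - 3245644 = \left(2497047 + \sqrt{\left(0^{2}\right)^{2} - 250}\right) - 3245644 = \left(2497047 + \sqrt{0^{2} - 250}\right) - 3245644 = \left(2497047 + \sqrt{0 - 250}\right) - 3245644 = \left(2497047 + \sqrt{-250}\right) - 3245644 = \left(2497047 + 5 i \sqrt{10}\right) - 3245644 = -748597 + 5 i \sqrt{10}$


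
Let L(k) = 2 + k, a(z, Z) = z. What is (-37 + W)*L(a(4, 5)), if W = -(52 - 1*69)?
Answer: -120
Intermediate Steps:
W = 17 (W = -(52 - 69) = -1*(-17) = 17)
(-37 + W)*L(a(4, 5)) = (-37 + 17)*(2 + 4) = -20*6 = -120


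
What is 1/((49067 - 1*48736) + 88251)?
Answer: 1/88582 ≈ 1.1289e-5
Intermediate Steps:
1/((49067 - 1*48736) + 88251) = 1/((49067 - 48736) + 88251) = 1/(331 + 88251) = 1/88582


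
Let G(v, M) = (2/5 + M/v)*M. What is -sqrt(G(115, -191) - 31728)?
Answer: -I*sqrt(16656715)/23 ≈ -177.45*I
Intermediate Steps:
G(v, M) = M*(2/5 + M/v) (G(v, M) = (2*(1/5) + M/v)*M = (2/5 + M/v)*M = M*(2/5 + M/v))
-sqrt(G(115, -191) - 31728) = -sqrt(((2/5)*(-191) + (-191)**2/115) - 31728) = -sqrt((-382/5 + 36481*(1/115)) - 31728) = -sqrt((-382/5 + 36481/115) - 31728) = -sqrt(5539/23 - 31728) = -sqrt(-724205/23) = -I*sqrt(16656715)/23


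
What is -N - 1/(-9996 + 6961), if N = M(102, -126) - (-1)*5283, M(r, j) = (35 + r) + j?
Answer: -16067289/3035 ≈ -5294.0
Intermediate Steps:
M(r, j) = 35 + j + r
N = 5294 (N = (35 - 126 + 102) - (-1)*5283 = 11 - 1*(-5283) = 11 + 5283 = 5294)
-N - 1/(-9996 + 6961) = -1*5294 - 1/(-9996 + 6961) = -5294 - 1/(-3035) = -5294 - 1*(-1/3035) = -5294 + 1/3035 = -16067289/3035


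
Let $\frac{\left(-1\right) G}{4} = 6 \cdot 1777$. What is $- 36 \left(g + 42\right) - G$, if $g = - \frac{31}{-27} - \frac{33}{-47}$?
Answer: $\frac{5790784}{141} \approx 41069.0$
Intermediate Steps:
$G = -42648$ ($G = - 4 \cdot 6 \cdot 1777 = \left(-4\right) 10662 = -42648$)
$g = \frac{2348}{1269}$ ($g = \left(-31\right) \left(- \frac{1}{27}\right) - - \frac{33}{47} = \frac{31}{27} + \frac{33}{47} = \frac{2348}{1269} \approx 1.8503$)
$- 36 \left(g + 42\right) - G = - 36 \left(\frac{2348}{1269} + 42\right) - -42648 = \left(-36\right) \frac{55646}{1269} + 42648 = - \frac{222584}{141} + 42648 = \frac{5790784}{141}$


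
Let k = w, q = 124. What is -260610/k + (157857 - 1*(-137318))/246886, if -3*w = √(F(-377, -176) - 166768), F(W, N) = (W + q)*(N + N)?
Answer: 295175/246886 - 130305*I*√4857/3238 ≈ 1.1956 - 2804.6*I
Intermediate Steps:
F(W, N) = 2*N*(124 + W) (F(W, N) = (W + 124)*(N + N) = (124 + W)*(2*N) = 2*N*(124 + W))
w = -4*I*√4857/3 (w = -√(2*(-176)*(124 - 377) - 166768)/3 = -√(2*(-176)*(-253) - 166768)/3 = -√(89056 - 166768)/3 = -4*I*√4857/3 ≈ -92.923*I)
k = -4*I*√4857/3 ≈ -92.923*I
-260610/k + (157857 - 1*(-137318))/246886 = -260610*I*√4857/6476 + (157857 - 1*(-137318))/246886 = -130305*I*√4857/3238 + (157857 + 137318)*(1/246886) = -130305*I*√4857/3238 + 295175*(1/246886) = -130305*I*√4857/3238 + 295175/246886 = 295175/246886 - 130305*I*√4857/3238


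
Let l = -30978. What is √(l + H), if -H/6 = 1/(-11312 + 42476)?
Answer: I*√17055371698/742 ≈ 176.01*I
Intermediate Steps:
H = -1/5194 (H = -6/(-11312 + 42476) = -6/31164 = -6*1/31164 = -1/5194 ≈ -0.00019253)
√(l + H) = √(-30978 - 1/5194) = √(-160899733/5194) = I*√17055371698/742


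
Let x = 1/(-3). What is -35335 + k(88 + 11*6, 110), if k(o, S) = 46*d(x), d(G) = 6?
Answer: -35059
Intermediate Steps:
x = -⅓ ≈ -0.33333
k(o, S) = 276 (k(o, S) = 46*6 = 276)
-35335 + k(88 + 11*6, 110) = -35335 + 276 = -35059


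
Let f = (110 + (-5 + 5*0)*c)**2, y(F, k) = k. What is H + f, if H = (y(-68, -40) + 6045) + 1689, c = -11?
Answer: 34919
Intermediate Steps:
H = 7694 (H = (-40 + 6045) + 1689 = 6005 + 1689 = 7694)
f = 27225 (f = (110 + (-5 + 5*0)*(-11))**2 = (110 + (-5 + 0)*(-11))**2 = (110 - 5*(-11))**2 = (110 + 55)**2 = 165**2 = 27225)
H + f = 7694 + 27225 = 34919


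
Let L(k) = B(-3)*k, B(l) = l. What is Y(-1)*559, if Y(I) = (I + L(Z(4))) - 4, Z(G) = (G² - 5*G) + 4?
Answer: -2795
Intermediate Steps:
Z(G) = 4 + G² - 5*G
L(k) = -3*k
Y(I) = -4 + I (Y(I) = (I - 3*(4 + 4² - 5*4)) - 4 = (I - 3*(4 + 16 - 20)) - 4 = (I - 3*0) - 4 = (I + 0) - 4 = I - 4 = -4 + I)
Y(-1)*559 = (-4 - 1)*559 = -5*559 = -2795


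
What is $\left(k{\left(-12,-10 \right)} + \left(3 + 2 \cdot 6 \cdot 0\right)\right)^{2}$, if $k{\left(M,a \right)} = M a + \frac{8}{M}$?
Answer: $\frac{134689}{9} \approx 14965.0$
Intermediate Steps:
$k{\left(M,a \right)} = \frac{8}{M} + M a$
$\left(k{\left(-12,-10 \right)} + \left(3 + 2 \cdot 6 \cdot 0\right)\right)^{2} = \left(\left(\frac{8}{-12} - -120\right) + \left(3 + 2 \cdot 6 \cdot 0\right)\right)^{2} = \left(\left(8 \left(- \frac{1}{12}\right) + 120\right) + \left(3 + 12 \cdot 0\right)\right)^{2} = \left(\left(- \frac{2}{3} + 120\right) + \left(3 + 0\right)\right)^{2} = \left(\frac{358}{3} + 3\right)^{2} = \left(\frac{367}{3}\right)^{2} = \frac{134689}{9}$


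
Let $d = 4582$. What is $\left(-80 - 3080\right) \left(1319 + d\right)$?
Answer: $-18647160$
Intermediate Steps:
$\left(-80 - 3080\right) \left(1319 + d\right) = \left(-80 - 3080\right) \left(1319 + 4582\right) = \left(-3160\right) 5901 = -18647160$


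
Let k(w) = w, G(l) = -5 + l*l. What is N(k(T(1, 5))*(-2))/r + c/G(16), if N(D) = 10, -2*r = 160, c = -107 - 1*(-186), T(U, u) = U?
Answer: 381/2008 ≈ 0.18974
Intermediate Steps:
c = 79 (c = -107 + 186 = 79)
r = -80 (r = -1/2*160 = -80)
G(l) = -5 + l**2
N(k(T(1, 5))*(-2))/r + c/G(16) = 10/(-80) + 79/(-5 + 16**2) = 10*(-1/80) + 79/(-5 + 256) = -1/8 + 79/251 = 381/2008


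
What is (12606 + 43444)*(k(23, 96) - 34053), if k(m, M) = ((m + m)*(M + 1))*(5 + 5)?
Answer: 592280350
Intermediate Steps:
k(m, M) = 20*m*(1 + M) (k(m, M) = ((2*m)*(1 + M))*10 = (2*m*(1 + M))*10 = 20*m*(1 + M))
(12606 + 43444)*(k(23, 96) - 34053) = (12606 + 43444)*(20*23*(1 + 96) - 34053) = 56050*(20*23*97 - 34053) = 56050*(44620 - 34053) = 56050*10567 = 592280350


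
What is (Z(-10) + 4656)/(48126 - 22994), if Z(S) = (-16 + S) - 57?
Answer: 4573/25132 ≈ 0.18196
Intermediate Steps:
Z(S) = -73 + S
(Z(-10) + 4656)/(48126 - 22994) = ((-73 - 10) + 4656)/(48126 - 22994) = (-83 + 4656)/25132 = 4573*(1/25132) = 4573/25132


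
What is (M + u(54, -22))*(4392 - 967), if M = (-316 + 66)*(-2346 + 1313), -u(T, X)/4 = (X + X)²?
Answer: 857983050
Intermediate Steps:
u(T, X) = -16*X² (u(T, X) = -4*(X + X)² = -4*4*X² = -16*X²)
M = 258250 (M = -250*(-1033) = 258250)
(M + u(54, -22))*(4392 - 967) = (258250 - 16*(-22)²)*(4392 - 967) = (258250 - 16*484)*3425 = (258250 - 7744)*3425 = 250506*3425 = 857983050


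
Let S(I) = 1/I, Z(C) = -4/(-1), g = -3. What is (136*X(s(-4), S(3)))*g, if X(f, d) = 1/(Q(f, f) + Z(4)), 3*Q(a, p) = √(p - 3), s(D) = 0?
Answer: -4896/49 + 408*I*√3/49 ≈ -99.918 + 14.422*I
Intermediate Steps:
Q(a, p) = √(-3 + p)/3 (Q(a, p) = √(p - 3)/3 = √(-3 + p)/3)
Z(C) = 4 (Z(C) = -4*(-1) = 4)
S(I) = 1/I
X(f, d) = 1/(4 + √(-3 + f)/3) (X(f, d) = 1/(√(-3 + f)/3 + 4) = 1/(4 + √(-3 + f)/3))
(136*X(s(-4), S(3)))*g = (136*(3/(12 + √(-3 + 0))))*(-3) = (136*(3/(12 + √(-3))))*(-3) = (136*(3/(12 + I*√3)))*(-3) = (408/(12 + I*√3))*(-3) = -1224/(12 + I*√3)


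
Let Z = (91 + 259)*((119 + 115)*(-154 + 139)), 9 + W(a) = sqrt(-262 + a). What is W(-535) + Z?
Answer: -1228509 + I*sqrt(797) ≈ -1.2285e+6 + 28.231*I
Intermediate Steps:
W(a) = -9 + sqrt(-262 + a)
Z = -1228500 (Z = 350*(234*(-15)) = 350*(-3510) = -1228500)
W(-535) + Z = (-9 + sqrt(-262 - 535)) - 1228500 = (-9 + sqrt(-797)) - 1228500 = (-9 + I*sqrt(797)) - 1228500 = -1228509 + I*sqrt(797)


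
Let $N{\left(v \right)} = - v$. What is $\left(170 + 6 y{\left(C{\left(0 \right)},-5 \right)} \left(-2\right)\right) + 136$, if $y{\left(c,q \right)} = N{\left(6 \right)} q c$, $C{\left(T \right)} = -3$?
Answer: $1386$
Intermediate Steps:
$y{\left(c,q \right)} = - 6 c q$ ($y{\left(c,q \right)} = \left(-1\right) 6 q c = - 6 q c = - 6 c q$)
$\left(170 + 6 y{\left(C{\left(0 \right)},-5 \right)} \left(-2\right)\right) + 136 = \left(170 + 6 \left(\left(-6\right) \left(-3\right) \left(-5\right)\right) \left(-2\right)\right) + 136 = \left(170 + 6 \left(-90\right) \left(-2\right)\right) + 136 = \left(170 - -1080\right) + 136 = \left(170 + 1080\right) + 136 = 1250 + 136 = 1386$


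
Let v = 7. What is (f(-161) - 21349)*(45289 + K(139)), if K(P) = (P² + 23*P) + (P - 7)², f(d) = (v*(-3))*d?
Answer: -1531430608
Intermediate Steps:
f(d) = -21*d (f(d) = (7*(-3))*d = -21*d)
K(P) = P² + (-7 + P)² + 23*P (K(P) = (P² + 23*P) + (-7 + P)² = P² + (-7 + P)² + 23*P)
(f(-161) - 21349)*(45289 + K(139)) = (-21*(-161) - 21349)*(45289 + (49 + 2*139² + 9*139)) = (3381 - 21349)*(45289 + (49 + 2*19321 + 1251)) = -17968*(45289 + (49 + 38642 + 1251)) = -17968*(45289 + 39942) = -17968*85231 = -1531430608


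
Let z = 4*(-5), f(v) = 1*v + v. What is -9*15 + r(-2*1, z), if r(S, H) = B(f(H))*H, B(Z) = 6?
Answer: -255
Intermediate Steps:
f(v) = 2*v (f(v) = v + v = 2*v)
z = -20
r(S, H) = 6*H
-9*15 + r(-2*1, z) = -9*15 + 6*(-20) = -135 - 120 = -255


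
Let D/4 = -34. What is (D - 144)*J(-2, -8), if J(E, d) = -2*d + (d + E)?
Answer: -1680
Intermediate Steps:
J(E, d) = E - d (J(E, d) = -2*d + (E + d) = E - d)
D = -136 (D = 4*(-34) = -136)
(D - 144)*J(-2, -8) = (-136 - 144)*(-2 - 1*(-8)) = -280*(-2 + 8) = -280*6 = -1680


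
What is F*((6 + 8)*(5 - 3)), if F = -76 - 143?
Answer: -6132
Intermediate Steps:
F = -219
F*((6 + 8)*(5 - 3)) = -219*(6 + 8)*(5 - 3) = -3066*2 = -219*28 = -6132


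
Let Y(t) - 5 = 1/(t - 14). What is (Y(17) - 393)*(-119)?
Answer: 138397/3 ≈ 46132.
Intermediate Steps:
Y(t) = 5 + 1/(-14 + t) (Y(t) = 5 + 1/(t - 14) = 5 + 1/(-14 + t))
(Y(17) - 393)*(-119) = ((-69 + 5*17)/(-14 + 17) - 393)*(-119) = ((-69 + 85)/3 - 393)*(-119) = ((1/3)*16 - 393)*(-119) = (16/3 - 393)*(-119) = -1163/3*(-119) = 138397/3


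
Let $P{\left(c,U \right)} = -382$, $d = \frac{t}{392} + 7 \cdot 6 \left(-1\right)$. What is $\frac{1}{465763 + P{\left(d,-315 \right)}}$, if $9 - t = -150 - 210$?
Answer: $\frac{1}{465381} \approx 2.1488 \cdot 10^{-6}$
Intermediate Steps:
$t = 369$ ($t = 9 - \left(-150 - 210\right) = 9 - -360 = 9 + 360 = 369$)
$d = - \frac{16095}{392}$ ($d = \frac{369}{392} + 7 \cdot 6 \left(-1\right) = 369 \cdot \frac{1}{392} + 42 \left(-1\right) = \frac{369}{392} - 42 = - \frac{16095}{392} \approx -41.059$)
$\frac{1}{465763 + P{\left(d,-315 \right)}} = \frac{1}{465763 - 382} = \frac{1}{465381}$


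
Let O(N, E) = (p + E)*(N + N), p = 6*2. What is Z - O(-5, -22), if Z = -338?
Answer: -438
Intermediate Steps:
p = 12
O(N, E) = 2*N*(12 + E) (O(N, E) = (12 + E)*(N + N) = (12 + E)*(2*N) = 2*N*(12 + E))
Z - O(-5, -22) = -338 - 2*(-5)*(12 - 22) = -338 - 2*(-5)*(-10) = -338 - 1*100 = -338 - 100 = -438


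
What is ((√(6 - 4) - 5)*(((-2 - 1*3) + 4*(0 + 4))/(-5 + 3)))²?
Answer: 3267/4 - 605*√2/2 ≈ 388.95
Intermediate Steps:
((√(6 - 4) - 5)*(((-2 - 1*3) + 4*(0 + 4))/(-5 + 3)))² = ((√2 - 5)*(((-2 - 3) + 4*4)/(-2)))² = ((-5 + √2)*((-5 + 16)*(-½)))² = ((-5 + √2)*(11*(-½)))² = ((-5 + √2)*(-11/2))² = (55/2 - 11*√2/2)²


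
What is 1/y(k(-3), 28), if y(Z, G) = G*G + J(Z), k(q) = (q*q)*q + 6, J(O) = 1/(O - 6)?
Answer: 27/21167 ≈ 0.0012756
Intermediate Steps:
J(O) = 1/(-6 + O)
k(q) = 6 + q**3 (k(q) = q**2*q + 6 = q**3 + 6 = 6 + q**3)
y(Z, G) = G**2 + 1/(-6 + Z) (y(Z, G) = G*G + 1/(-6 + Z) = G**2 + 1/(-6 + Z))
1/y(k(-3), 28) = 1/((1 + 28**2*(-6 + (6 + (-3)**3)))/(-6 + (6 + (-3)**3))) = 1/((1 + 784*(-6 + (6 - 27)))/(-6 + (6 - 27))) = 1/((1 + 784*(-6 - 21))/(-6 - 21)) = 1/((1 + 784*(-27))/(-27)) = 1/(-(1 - 21168)/27) = 1/(-1/27*(-21167)) = 1/(21167/27) = 27/21167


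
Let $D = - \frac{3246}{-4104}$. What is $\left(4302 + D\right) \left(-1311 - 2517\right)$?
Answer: $- \frac{938851771}{57} \approx -1.6471 \cdot 10^{7}$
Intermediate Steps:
$D = \frac{541}{684}$ ($D = \left(-3246\right) \left(- \frac{1}{4104}\right) = \frac{541}{684} \approx 0.79094$)
$\left(4302 + D\right) \left(-1311 - 2517\right) = \left(4302 + \frac{541}{684}\right) \left(-1311 - 2517\right) = \frac{2943109}{684} \left(-3828\right) = - \frac{938851771}{57}$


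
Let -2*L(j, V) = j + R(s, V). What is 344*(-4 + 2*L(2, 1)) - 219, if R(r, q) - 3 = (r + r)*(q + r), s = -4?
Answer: -11571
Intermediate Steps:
R(r, q) = 3 + 2*r*(q + r) (R(r, q) = 3 + (r + r)*(q + r) = 3 + (2*r)*(q + r) = 3 + 2*r*(q + r))
L(j, V) = -35/2 + 4*V - j/2 (L(j, V) = -(j + (3 + 2*(-4)² + 2*V*(-4)))/2 = -(j + (3 + 2*16 - 8*V))/2 = -(j + (3 + 32 - 8*V))/2 = -(j + (35 - 8*V))/2 = -(35 + j - 8*V)/2 = -35/2 + 4*V - j/2)
344*(-4 + 2*L(2, 1)) - 219 = 344*(-4 + 2*(-35/2 + 4*1 - ½*2)) - 219 = 344*(-4 + 2*(-35/2 + 4 - 1)) - 219 = 344*(-4 + 2*(-29/2)) - 219 = 344*(-4 - 29) - 219 = 344*(-33) - 219 = -11352 - 219 = -11571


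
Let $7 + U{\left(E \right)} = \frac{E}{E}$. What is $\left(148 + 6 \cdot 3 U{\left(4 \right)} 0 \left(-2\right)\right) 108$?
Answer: $15984$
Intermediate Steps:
$U{\left(E \right)} = -6$ ($U{\left(E \right)} = -7 + \frac{E}{E} = -7 + 1 = -6$)
$\left(148 + 6 \cdot 3 U{\left(4 \right)} 0 \left(-2\right)\right) 108 = \left(148 + 6 \cdot 3 \left(-6\right) 0 \left(-2\right)\right) 108 = \left(148 + 6 \left(\left(-18\right) 0\right) \left(-2\right)\right) 108 = \left(148 + 6 \cdot 0 \left(-2\right)\right) 108 = \left(148 + 0 \left(-2\right)\right) 108 = \left(148 + 0\right) 108 = 148 \cdot 108 = 15984$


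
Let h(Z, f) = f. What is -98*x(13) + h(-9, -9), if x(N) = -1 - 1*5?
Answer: 579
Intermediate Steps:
x(N) = -6 (x(N) = -1 - 5 = -6)
-98*x(13) + h(-9, -9) = -98*(-6) - 9 = 588 - 9 = 579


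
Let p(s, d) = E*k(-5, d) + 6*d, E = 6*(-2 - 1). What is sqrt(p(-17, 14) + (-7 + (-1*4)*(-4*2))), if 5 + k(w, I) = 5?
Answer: sqrt(109) ≈ 10.440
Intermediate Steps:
k(w, I) = 0 (k(w, I) = -5 + 5 = 0)
E = -18 (E = 6*(-3) = -18)
p(s, d) = 6*d (p(s, d) = -18*0 + 6*d = 0 + 6*d = 6*d)
sqrt(p(-17, 14) + (-7 + (-1*4)*(-4*2))) = sqrt(6*14 + (-7 + (-1*4)*(-4*2))) = sqrt(84 + (-7 - 4*(-8))) = sqrt(84 + (-7 + 32)) = sqrt(84 + 25) = sqrt(109)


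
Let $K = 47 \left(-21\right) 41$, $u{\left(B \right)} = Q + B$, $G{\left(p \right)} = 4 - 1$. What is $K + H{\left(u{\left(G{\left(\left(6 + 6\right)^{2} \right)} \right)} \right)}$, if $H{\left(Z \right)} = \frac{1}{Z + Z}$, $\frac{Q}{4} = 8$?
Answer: $- \frac{2832689}{70} \approx -40467.0$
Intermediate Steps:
$Q = 32$ ($Q = 4 \cdot 8 = 32$)
$G{\left(p \right)} = 3$ ($G{\left(p \right)} = 4 - 1 = 3$)
$u{\left(B \right)} = 32 + B$
$H{\left(Z \right)} = \frac{1}{2 Z}$
$K = -40467$ ($K = \left(-987\right) 41 = -40467$)
$K + H{\left(u{\left(G{\left(\left(6 + 6\right)^{2} \right)} \right)} \right)} = -40467 + \frac{1}{2 \left(32 + 3\right)} = -40467 + \frac{1}{2 \cdot 35} = -40467 + \frac{1}{2} \cdot \frac{1}{35} = -40467 + \frac{1}{70} = - \frac{2832689}{70}$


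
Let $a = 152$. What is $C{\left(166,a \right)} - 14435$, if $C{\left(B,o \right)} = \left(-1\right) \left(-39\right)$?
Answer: $-14396$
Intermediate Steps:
$C{\left(B,o \right)} = 39$
$C{\left(166,a \right)} - 14435 = 39 - 14435 = -14396$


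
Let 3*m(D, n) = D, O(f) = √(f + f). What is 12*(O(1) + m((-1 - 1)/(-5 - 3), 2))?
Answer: 1 + 12*√2 ≈ 17.971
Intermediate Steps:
O(f) = √2*√f (O(f) = √(2*f) = √2*√f)
m(D, n) = D/3
12*(O(1) + m((-1 - 1)/(-5 - 3), 2)) = 12*(√2*√1 + ((-1 - 1)/(-5 - 3))/3) = 12*(√2*1 + (-2/(-8))/3) = 12*(√2 + (-2*(-⅛))/3) = 12*(√2 + (⅓)*(¼)) = 12*(√2 + 1/12) = 12*(1/12 + √2) = 1 + 12*√2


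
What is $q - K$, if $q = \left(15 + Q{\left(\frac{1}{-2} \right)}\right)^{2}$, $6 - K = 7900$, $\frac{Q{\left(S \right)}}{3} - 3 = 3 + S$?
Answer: $\frac{35545}{4} \approx 8886.3$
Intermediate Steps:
$Q{\left(S \right)} = 18 + 3 S$ ($Q{\left(S \right)} = 9 + 3 \left(3 + S\right) = 9 + \left(9 + 3 S\right) = 18 + 3 S$)
$K = -7894$ ($K = 6 - 7900 = -7894$)
$q = \frac{3969}{4}$ ($q = \left(15 + \left(18 + \frac{3}{-2}\right)\right)^{2} = \left(15 + \left(18 + 3 \left(- \frac{1}{2}\right)\right)\right)^{2} = \left(15 + \left(18 - \frac{3}{2}\right)\right)^{2} = \left(15 + \frac{33}{2}\right)^{2} = \left(\frac{63}{2}\right)^{2} = \frac{3969}{4} \approx 992.25$)
$q - K = \frac{3969}{4} - -7894 = \frac{3969}{4} + 7894 = \frac{35545}{4}$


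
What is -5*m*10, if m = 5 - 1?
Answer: -200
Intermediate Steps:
m = 4
-5*m*10 = -5*4*10 = -20*10 = -200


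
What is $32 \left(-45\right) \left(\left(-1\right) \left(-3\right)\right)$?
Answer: $-4320$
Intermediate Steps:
$32 \left(-45\right) \left(\left(-1\right) \left(-3\right)\right) = \left(-1440\right) 3 = -4320$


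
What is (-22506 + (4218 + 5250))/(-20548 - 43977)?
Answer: 13038/64525 ≈ 0.20206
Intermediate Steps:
(-22506 + (4218 + 5250))/(-20548 - 43977) = (-22506 + 9468)/(-64525) = -13038*(-1/64525) = 13038/64525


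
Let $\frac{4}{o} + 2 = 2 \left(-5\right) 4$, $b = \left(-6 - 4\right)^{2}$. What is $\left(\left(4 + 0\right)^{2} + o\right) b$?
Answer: $\frac{33400}{21} \approx 1590.5$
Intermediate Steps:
$b = 100$ ($b = \left(-10\right)^{2} = 100$)
$o = - \frac{2}{21}$ ($o = \frac{4}{-2 + 2 \left(-5\right) 4} = \frac{4}{-2 - 40} = \frac{4}{-42} = 4 \left(- \frac{1}{42}\right) = - \frac{2}{21} \approx -0.095238$)
$\left(\left(4 + 0\right)^{2} + o\right) b = \left(\left(4 + 0\right)^{2} - \frac{2}{21}\right) 100 = \left(4^{2} - \frac{2}{21}\right) 100 = \left(16 - \frac{2}{21}\right) 100 = \frac{334}{21} \cdot 100 = \frac{33400}{21}$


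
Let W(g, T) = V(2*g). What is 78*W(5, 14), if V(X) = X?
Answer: 780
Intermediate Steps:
W(g, T) = 2*g
78*W(5, 14) = 78*(2*5) = 78*10 = 780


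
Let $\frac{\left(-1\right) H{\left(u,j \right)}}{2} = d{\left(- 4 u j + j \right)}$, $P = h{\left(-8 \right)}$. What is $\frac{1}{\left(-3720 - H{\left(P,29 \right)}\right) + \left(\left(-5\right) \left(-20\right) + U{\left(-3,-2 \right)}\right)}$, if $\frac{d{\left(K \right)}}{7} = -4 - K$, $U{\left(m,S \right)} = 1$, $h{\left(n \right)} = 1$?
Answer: $- \frac{1}{2457} \approx -0.000407$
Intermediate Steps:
$P = 1$
$d{\left(K \right)} = -28 - 7 K$ ($d{\left(K \right)} = 7 \left(-4 - K\right) = -28 - 7 K$)
$H{\left(u,j \right)} = 56 + 14 j - 56 j u$ ($H{\left(u,j \right)} = - 2 \left(-28 - 7 \left(- 4 u j + j\right)\right) = - 2 \left(-28 - 7 \left(- 4 j u + j\right)\right) = - 2 \left(-28 - 7 \left(j - 4 j u\right)\right) = - 2 \left(-28 + \left(- 7 j + 28 j u\right)\right) = - 2 \left(-28 - 7 j + 28 j u\right) = 56 + 14 j - 56 j u$)
$\frac{1}{\left(-3720 - H{\left(P,29 \right)}\right) + \left(\left(-5\right) \left(-20\right) + U{\left(-3,-2 \right)}\right)} = \frac{1}{\left(-3720 - \left(56 - 406 \left(-1 + 4 \cdot 1\right)\right)\right) + \left(\left(-5\right) \left(-20\right) + 1\right)} = \frac{1}{\left(-3720 - \left(56 - 406 \left(-1 + 4\right)\right)\right) + \left(100 + 1\right)} = \frac{1}{\left(-3720 - \left(56 - 406 \cdot 3\right)\right) + 101} = \frac{1}{\left(-3720 - \left(56 - 1218\right)\right) + 101} = \frac{1}{\left(-3720 - -1162\right) + 101} = \frac{1}{\left(-3720 + 1162\right) + 101} = \frac{1}{-2558 + 101} = \frac{1}{-2457} = - \frac{1}{2457}$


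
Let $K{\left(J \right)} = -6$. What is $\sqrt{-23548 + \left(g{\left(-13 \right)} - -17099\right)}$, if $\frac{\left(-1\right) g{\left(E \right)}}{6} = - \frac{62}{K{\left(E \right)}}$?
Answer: $i \sqrt{6511} \approx 80.691 i$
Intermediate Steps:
$g{\left(E \right)} = -62$ ($g{\left(E \right)} = - 6 \left(- \frac{62}{-6}\right) = - 6 \left(\left(-62\right) \left(- \frac{1}{6}\right)\right) = \left(-6\right) \frac{31}{3} = -62$)
$\sqrt{-23548 + \left(g{\left(-13 \right)} - -17099\right)} = \sqrt{-23548 - -17037} = \sqrt{-23548 + \left(-62 + 17099\right)} = \sqrt{-23548 + 17037} = \sqrt{-6511} = i \sqrt{6511}$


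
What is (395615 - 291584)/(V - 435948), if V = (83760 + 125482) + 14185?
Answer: -104031/212521 ≈ -0.48951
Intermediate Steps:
V = 223427 (V = 209242 + 14185 = 223427)
(395615 - 291584)/(V - 435948) = (395615 - 291584)/(223427 - 435948) = 104031/(-212521) = 104031*(-1/212521) = -104031/212521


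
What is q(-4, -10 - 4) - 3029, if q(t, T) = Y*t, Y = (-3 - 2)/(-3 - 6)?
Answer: -27281/9 ≈ -3031.2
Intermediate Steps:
Y = 5/9 (Y = -5/(-9) = -5*(-1/9) = 5/9 ≈ 0.55556)
q(t, T) = 5*t/9
q(-4, -10 - 4) - 3029 = (5/9)*(-4) - 3029 = -20/9 - 3029 = -27281/9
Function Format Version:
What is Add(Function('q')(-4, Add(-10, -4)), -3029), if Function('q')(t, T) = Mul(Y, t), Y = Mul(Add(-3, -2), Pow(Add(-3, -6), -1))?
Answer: Rational(-27281, 9) ≈ -3031.2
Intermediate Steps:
Y = Rational(5, 9) (Y = Mul(-5, Pow(-9, -1)) = Mul(-5, Rational(-1, 9)) = Rational(5, 9) ≈ 0.55556)
Function('q')(t, T) = Mul(Rational(5, 9), t)
Add(Function('q')(-4, Add(-10, -4)), -3029) = Add(Mul(Rational(5, 9), -4), -3029) = Add(Rational(-20, 9), -3029) = Rational(-27281, 9)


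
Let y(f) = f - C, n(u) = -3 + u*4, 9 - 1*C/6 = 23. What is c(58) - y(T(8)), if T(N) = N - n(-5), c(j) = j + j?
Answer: 1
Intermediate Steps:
C = -84 (C = 54 - 6*23 = 54 - 138 = -84)
c(j) = 2*j
n(u) = -3 + 4*u
T(N) = 23 + N (T(N) = N - (-3 + 4*(-5)) = N - (-3 - 20) = N - 1*(-23) = N + 23 = 23 + N)
y(f) = 84 + f (y(f) = f - 1*(-84) = f + 84 = 84 + f)
c(58) - y(T(8)) = 2*58 - (84 + (23 + 8)) = 116 - (84 + 31) = 116 - 1*115 = 116 - 115 = 1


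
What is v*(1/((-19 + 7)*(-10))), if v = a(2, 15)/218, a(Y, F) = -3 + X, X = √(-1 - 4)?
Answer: -1/8720 + I*√5/26160 ≈ -0.00011468 + 8.5477e-5*I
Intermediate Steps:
X = I*√5 (X = √(-5) = I*√5 ≈ 2.2361*I)
a(Y, F) = -3 + I*√5
v = -3/218 + I*√5/218 (v = (-3 + I*√5)/218 = (-3 + I*√5)*(1/218) = -3/218 + I*√5/218 ≈ -0.013761 + 0.010257*I)
v*(1/((-19 + 7)*(-10))) = (-3/218 + I*√5/218)*(1/((-19 + 7)*(-10))) = (-3/218 + I*√5/218)*(-⅒/(-12)) = (-3/218 + I*√5/218)*(-1/12*(-⅒)) = (-3/218 + I*√5/218)*(1/120) = -1/8720 + I*√5/26160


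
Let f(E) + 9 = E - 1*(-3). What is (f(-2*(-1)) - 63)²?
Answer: 4489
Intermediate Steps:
f(E) = -6 + E (f(E) = -9 + (E - 1*(-3)) = -9 + (E + 3) = -9 + (3 + E) = -6 + E)
(f(-2*(-1)) - 63)² = ((-6 - 2*(-1)) - 63)² = ((-6 + 2) - 63)² = (-4 - 63)² = (-67)² = 4489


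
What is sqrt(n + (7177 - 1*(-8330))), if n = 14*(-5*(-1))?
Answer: sqrt(15577) ≈ 124.81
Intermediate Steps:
n = 70 (n = 14*5 = 70)
sqrt(n + (7177 - 1*(-8330))) = sqrt(70 + (7177 - 1*(-8330))) = sqrt(70 + (7177 + 8330)) = sqrt(70 + 15507) = sqrt(15577)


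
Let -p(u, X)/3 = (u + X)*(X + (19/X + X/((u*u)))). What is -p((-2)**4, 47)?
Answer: 108217053/12032 ≈ 8994.1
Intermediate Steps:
p(u, X) = -3*(X + u)*(X + 19/X + X/u**2) (p(u, X) = -3*(u + X)*(X + (19/X + X/((u*u)))) = -3*(X + u)*(X + (19/X + X/(u**2))) = -3*(X + u)*(X + (19/X + X/u**2)) = -3*(X + u)*(X + 19/X + X/u**2))
-p((-2)**4, 47) = -(-57 - 3*47**2 - 57*(-2)**4/47 - 3*47*(-2)**4 - 3*47/(-2)**4 - 3*47**2/((-2)**4)**2) = -(-57 - 3*2209 - 57*16*1/47 - 3*47*16 - 3*47/16 - 3*2209/16**2) = -(-57 - 6627 - 912/47 - 2256 - 3*47*1/16 - 3*2209*1/256) = -(-57 - 6627 - 912/47 - 2256 - 141/16 - 6627/256) = -1*(-108217053/12032) = 108217053/12032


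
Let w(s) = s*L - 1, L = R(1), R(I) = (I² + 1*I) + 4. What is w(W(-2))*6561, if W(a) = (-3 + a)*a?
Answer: 387099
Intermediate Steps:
R(I) = 4 + I + I² (R(I) = (I² + I) + 4 = (I + I²) + 4 = 4 + I + I²)
L = 6 (L = 4 + 1 + 1² = 4 + 1 + 1 = 6)
W(a) = a*(-3 + a)
w(s) = -1 + 6*s (w(s) = s*6 - 1 = 6*s - 1 = -1 + 6*s)
w(W(-2))*6561 = (-1 + 6*(-2*(-3 - 2)))*6561 = (-1 + 6*(-2*(-5)))*6561 = (-1 + 6*10)*6561 = (-1 + 60)*6561 = 59*6561 = 387099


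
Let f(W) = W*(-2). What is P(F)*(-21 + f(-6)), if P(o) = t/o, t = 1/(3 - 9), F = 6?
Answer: 1/4 ≈ 0.25000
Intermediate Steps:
t = -1/6 (t = 1/(-6) = -1/6 ≈ -0.16667)
P(o) = -1/(6*o)
f(W) = -2*W
P(F)*(-21 + f(-6)) = (-1/6/6)*(-21 - 2*(-6)) = (-1/6*1/6)*(-21 + 12) = -1/36*(-9) = 1/4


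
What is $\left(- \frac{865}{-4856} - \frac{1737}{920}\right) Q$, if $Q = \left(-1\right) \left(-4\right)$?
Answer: $- \frac{477442}{69805} \approx -6.8397$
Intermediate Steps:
$Q = 4$
$\left(- \frac{865}{-4856} - \frac{1737}{920}\right) Q = \left(- \frac{865}{-4856} - \frac{1737}{920}\right) 4 = \left(\left(-865\right) \left(- \frac{1}{4856}\right) - \frac{1737}{920}\right) 4 = \left(\frac{865}{4856} - \frac{1737}{920}\right) 4 = \left(- \frac{238721}{139610}\right) 4 = - \frac{477442}{69805}$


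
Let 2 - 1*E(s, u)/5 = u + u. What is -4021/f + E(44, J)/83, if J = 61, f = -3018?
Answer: -1477057/250494 ≈ -5.8966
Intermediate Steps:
E(s, u) = 10 - 10*u (E(s, u) = 10 - 5*(u + u) = 10 - 10*u)
-4021/f + E(44, J)/83 = -4021/(-3018) + (10 - 10*61)/83 = -4021*(-1/3018) + (10 - 610)*(1/83) = 4021/3018 - 600*1/83 = 4021/3018 - 600/83 = -1477057/250494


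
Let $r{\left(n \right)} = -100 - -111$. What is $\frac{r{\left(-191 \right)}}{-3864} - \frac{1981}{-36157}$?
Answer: $\frac{7256857}{139710648} \approx 0.051942$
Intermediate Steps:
$r{\left(n \right)} = 11$ ($r{\left(n \right)} = -100 + 111 = 11$)
$\frac{r{\left(-191 \right)}}{-3864} - \frac{1981}{-36157} = \frac{11}{-3864} - \frac{1981}{-36157} = 11 \left(- \frac{1}{3864}\right) - - \frac{1981}{36157} = - \frac{11}{3864} + \frac{1981}{36157} = \frac{7256857}{139710648}$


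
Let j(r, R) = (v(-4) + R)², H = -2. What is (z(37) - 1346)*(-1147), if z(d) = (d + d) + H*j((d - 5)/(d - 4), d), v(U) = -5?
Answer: 3808040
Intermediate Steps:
j(r, R) = (-5 + R)²
z(d) = -2*(-5 + d)² + 2*d (z(d) = (d + d) - 2*(-5 + d)² = 2*d - 2*(-5 + d)² = -2*(-5 + d)² + 2*d)
(z(37) - 1346)*(-1147) = ((-2*(-5 + 37)² + 2*37) - 1346)*(-1147) = ((-2*32² + 74) - 1346)*(-1147) = ((-2*1024 + 74) - 1346)*(-1147) = ((-2048 + 74) - 1346)*(-1147) = (-1974 - 1346)*(-1147) = -3320*(-1147) = 3808040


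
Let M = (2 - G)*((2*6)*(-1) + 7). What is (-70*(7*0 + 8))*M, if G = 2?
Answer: 0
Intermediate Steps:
M = 0 (M = (2 - 1*2)*((2*6)*(-1) + 7) = (2 - 2)*(12*(-1) + 7) = 0*(-12 + 7) = 0*(-5) = 0)
(-70*(7*0 + 8))*M = -70*(7*0 + 8)*0 = -70*(0 + 8)*0 = -70*8*0 = -560*0 = 0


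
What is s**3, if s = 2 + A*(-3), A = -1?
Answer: 125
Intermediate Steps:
s = 5 (s = 2 - 1*(-3) = 2 + 3 = 5)
s**3 = 5**3 = 125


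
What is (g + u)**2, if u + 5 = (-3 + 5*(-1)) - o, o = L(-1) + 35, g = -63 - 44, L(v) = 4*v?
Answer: 22801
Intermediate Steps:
g = -107
o = 31 (o = 4*(-1) + 35 = -4 + 35 = 31)
u = -44 (u = -5 + ((-3 + 5*(-1)) - 1*31) = -5 + ((-3 - 5) - 31) = -5 + (-8 - 31) = -5 - 39 = -44)
(g + u)**2 = (-107 - 44)**2 = (-151)**2 = 22801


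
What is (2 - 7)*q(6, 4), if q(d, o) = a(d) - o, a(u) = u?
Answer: -10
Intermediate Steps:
q(d, o) = d - o
(2 - 7)*q(6, 4) = (2 - 7)*(6 - 1*4) = -5*(6 - 4) = -5*2 = -10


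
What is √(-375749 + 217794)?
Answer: I*√157955 ≈ 397.44*I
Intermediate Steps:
√(-375749 + 217794) = √(-157955) = I*√157955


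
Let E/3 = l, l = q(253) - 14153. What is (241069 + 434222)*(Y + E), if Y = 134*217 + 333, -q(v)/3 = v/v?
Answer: -8817274587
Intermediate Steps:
q(v) = -3 (q(v) = -3*v/v = -3*1 = -3)
l = -14156 (l = -3 - 14153 = -14156)
Y = 29411 (Y = 29078 + 333 = 29411)
E = -42468 (E = 3*(-14156) = -42468)
(241069 + 434222)*(Y + E) = (241069 + 434222)*(29411 - 42468) = 675291*(-13057) = -8817274587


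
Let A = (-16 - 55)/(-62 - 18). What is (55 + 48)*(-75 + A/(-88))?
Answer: -54391313/7040 ≈ -7726.0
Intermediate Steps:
A = 71/80 (A = -71/(-80) = -71*(-1/80) = 71/80 ≈ 0.88750)
(55 + 48)*(-75 + A/(-88)) = (55 + 48)*(-75 + (71/80)/(-88)) = 103*(-75 + (71/80)*(-1/88)) = 103*(-75 - 71/7040) = 103*(-528071/7040) = -54391313/7040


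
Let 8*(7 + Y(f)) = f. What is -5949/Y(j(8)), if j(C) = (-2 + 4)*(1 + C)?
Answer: 23796/19 ≈ 1252.4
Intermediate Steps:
j(C) = 2 + 2*C (j(C) = 2*(1 + C) = 2 + 2*C)
Y(f) = -7 + f/8
-5949/Y(j(8)) = -5949/(-7 + (2 + 2*8)/8) = -5949/(-7 + (2 + 16)/8) = -5949/(-7 + (⅛)*18) = -5949/(-7 + 9/4) = -5949/(-19/4) = -5949*(-4/19) = 23796/19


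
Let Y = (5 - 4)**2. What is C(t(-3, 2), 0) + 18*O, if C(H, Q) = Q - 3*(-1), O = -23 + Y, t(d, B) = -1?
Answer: -393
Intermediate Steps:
Y = 1 (Y = 1**2 = 1)
O = -22 (O = -23 + 1 = -22)
C(H, Q) = 3 + Q (C(H, Q) = Q + 3 = 3 + Q)
C(t(-3, 2), 0) + 18*O = (3 + 0) + 18*(-22) = 3 - 396 = -393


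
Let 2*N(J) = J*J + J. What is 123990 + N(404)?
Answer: 205800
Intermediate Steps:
N(J) = J/2 + J²/2 (N(J) = (J*J + J)/2 = (J² + J)/2 = (J + J²)/2 = J/2 + J²/2)
123990 + N(404) = 123990 + (½)*404*(1 + 404) = 123990 + (½)*404*405 = 123990 + 81810 = 205800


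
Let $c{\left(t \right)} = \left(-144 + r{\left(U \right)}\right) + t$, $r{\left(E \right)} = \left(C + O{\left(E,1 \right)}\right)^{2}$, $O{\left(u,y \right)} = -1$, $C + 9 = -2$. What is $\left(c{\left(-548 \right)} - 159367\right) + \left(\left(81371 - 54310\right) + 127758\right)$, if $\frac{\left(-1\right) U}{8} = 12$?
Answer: $-5096$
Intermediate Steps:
$C = -11$ ($C = -9 - 2 = -11$)
$U = -96$ ($U = \left(-8\right) 12 = -96$)
$r{\left(E \right)} = 144$ ($r{\left(E \right)} = \left(-11 - 1\right)^{2} = \left(-12\right)^{2} = 144$)
$c{\left(t \right)} = t$ ($c{\left(t \right)} = \left(-144 + 144\right) + t = 0 + t = t$)
$\left(c{\left(-548 \right)} - 159367\right) + \left(\left(81371 - 54310\right) + 127758\right) = \left(-548 - 159367\right) + \left(\left(81371 - 54310\right) + 127758\right) = -159915 + \left(27061 + 127758\right) = -159915 + 154819 = -5096$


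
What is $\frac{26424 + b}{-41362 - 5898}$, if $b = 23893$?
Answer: $- \frac{50317}{47260} \approx -1.0647$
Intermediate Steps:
$\frac{26424 + b}{-41362 - 5898} = \frac{26424 + 23893}{-41362 - 5898} = \frac{50317}{-47260} = 50317 \left(- \frac{1}{47260}\right) = - \frac{50317}{47260}$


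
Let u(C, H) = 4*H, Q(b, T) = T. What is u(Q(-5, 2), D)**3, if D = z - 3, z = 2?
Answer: -64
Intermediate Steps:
D = -1 (D = 2 - 3 = -1)
u(Q(-5, 2), D)**3 = (4*(-1))**3 = (-4)**3 = -64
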